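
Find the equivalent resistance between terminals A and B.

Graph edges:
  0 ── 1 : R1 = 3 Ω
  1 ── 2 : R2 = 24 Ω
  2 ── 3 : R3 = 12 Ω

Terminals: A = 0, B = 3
Reduce the network between node 0 (A) and node 3 (B) by series/parallel combination:
  Rs1 = R1 + R2 (series, joined only at node 1) = 3 + 24 = 27 Ω
  Rs2 = R3 + Rs1 (series, joined only at node 2) = 12 + 27 = 39 Ω
R_eq = 39 Ω

Final answer: 39 Ω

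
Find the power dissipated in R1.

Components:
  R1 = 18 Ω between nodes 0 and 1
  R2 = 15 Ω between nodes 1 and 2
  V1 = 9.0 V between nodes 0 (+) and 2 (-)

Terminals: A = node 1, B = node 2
Nodal analysis, taking node 2 as the 0 V reference.
Source V1 fixes V_0 = 9 V.
KCL at each unknown node (sum of currents leaving = 0; resistances in Ω):
  Node 1: (V_1 - 9)/18 + (V_1 - 0)/15 = 0
Collecting terms: 0.1222 × V_1 = 0.5  =>  V_1 = 4.091 V
I_R1 = (V_0 - V_1)/R1 = (9 - 4.091)/18 = 0.2727 A
P_R1 = I_R1² × R1 = (0.2727)² × 18 = 1.339 W

Final answer: 1.339 W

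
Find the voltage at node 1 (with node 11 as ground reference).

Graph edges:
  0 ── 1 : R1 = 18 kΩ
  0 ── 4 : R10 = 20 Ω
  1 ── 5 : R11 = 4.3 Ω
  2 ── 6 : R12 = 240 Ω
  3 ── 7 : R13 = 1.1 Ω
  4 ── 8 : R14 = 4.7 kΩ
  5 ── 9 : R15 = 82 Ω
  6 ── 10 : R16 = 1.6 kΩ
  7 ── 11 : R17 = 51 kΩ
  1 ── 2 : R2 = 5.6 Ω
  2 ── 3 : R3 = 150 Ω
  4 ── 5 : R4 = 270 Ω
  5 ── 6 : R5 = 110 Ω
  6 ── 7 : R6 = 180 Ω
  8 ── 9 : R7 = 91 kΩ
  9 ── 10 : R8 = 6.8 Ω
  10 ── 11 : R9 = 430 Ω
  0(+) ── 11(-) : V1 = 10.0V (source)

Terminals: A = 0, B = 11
Nodal analysis, taking node 11 as the 0 V reference.
Source V1 fixes V_0 = 10 V.
KCL at each unknown node (sum of currents leaving = 0; resistances in Ω):
  Node 1: (V_1 - 10)/18000 + (V_1 - V_2)/5.6 + (V_1 - V_5)/4.3 = 0
  Node 2: (V_2 - V_1)/5.6 + (V_2 - V_3)/150 + (V_2 - V_6)/240 = 0
  Node 3: (V_3 - V_2)/150 + (V_3 - V_7)/1.1 = 0
  Node 4: (V_4 - V_5)/270 + (V_4 - 10)/20 + (V_4 - V_8)/4700 = 0
  Node 5: (V_5 - V_4)/270 + (V_5 - V_6)/110 + (V_5 - V_1)/4.3 + (V_5 - V_9)/82 = 0
  Node 6: (V_6 - V_5)/110 + (V_6 - V_7)/180 + (V_6 - V_2)/240 + (V_6 - V_10)/1600 = 0
  Node 7: (V_7 - V_6)/180 + (V_7 - V_3)/1.1 + (V_7 - 0)/51000 = 0
  Node 8: (V_8 - V_9)/91000 + (V_8 - V_4)/4700 = 0
  Node 9: (V_9 - V_8)/91000 + (V_9 - V_10)/6.8 + (V_9 - V_5)/82 = 0
  Node 10: (V_10 - V_9)/6.8 + (V_10 - 0)/430 + (V_10 - V_6)/1600 = 0
Collecting terms (coefficients in siemens):
  0.4112·V_1 - 0.1786·V_2 - 0.2326·V_5 = 0.0005556
  0.1894·V_2 - 0.1786·V_1 - 0.006667·V_3 - 0.004167·V_6 = 0
  0.9158·V_3 - 0.006667·V_2 - 0.9091·V_7 = 0
  0.05392·V_4 - 0.003704·V_5 - 0.0002128·V_8 = 0.5
  0.2575·V_5 - 0.2326·V_1 - 0.003704·V_4 - 0.009091·V_6 - 0.0122·V_9 = 0
  0.01944·V_6 - 0.004167·V_2 - 0.009091·V_5 - 0.005556·V_7 - 0.000625·V_10 = 0
  0.9147·V_7 - 0.9091·V_3 - 0.005556·V_6 = 0
  0.0002238·V_8 - 0.0002128·V_4 - 0.00001099·V_9 = 0
  0.1593·V_9 - 0.0122·V_5 - 0.00001099·V_8 - 0.1471·V_10 = 0
  0.15·V_10 - 0.000625·V_6 - 0.1471·V_9 = 0
Solving these 10 simultaneous equations (Gaussian elimination) gives:
  V_1 = 6.414 V, V_2 = 6.412 V, V_3 = 6.383 V, V_4 = 9.752 V
  V_5 = 6.415 V, V_6 = 6.371 V, V_7 = 6.383 V, V_8 = 9.54 V
  V_9 = 5.447 V, V_10 = 5.366 V
The requested potential is V_1 = 6.414 V.

Final answer: V_1 = 6.414 V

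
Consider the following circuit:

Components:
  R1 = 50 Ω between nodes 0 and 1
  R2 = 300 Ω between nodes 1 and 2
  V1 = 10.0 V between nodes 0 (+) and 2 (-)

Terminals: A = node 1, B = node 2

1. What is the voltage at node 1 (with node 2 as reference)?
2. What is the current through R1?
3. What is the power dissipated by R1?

Nodal analysis, taking node 2 as the 0 V reference.
Source V1 fixes V_0 = 10 V.
KCL at each unknown node (sum of currents leaving = 0; resistances in Ω):
  Node 1: (V_1 - 10)/50 + (V_1 - 0)/300 = 0
Collecting terms: 0.02333 × V_1 = 0.2  =>  V_1 = 8.571 V
Part 1:
  Read off the nodal solution: V_1 = 8.571 V
Part 2:
  I_R1 = (V_0 - V_1)/R1 = (10 - 8.571)/50 = 0.02857 A
  Magnitude: I_R1 = 0.02857 A
Part 3:
  I_R1 = (V_0 - V_1)/R1 = (10 - 8.571)/50 = 0.02857 A
  P_R1 = I_R1² × R1 = (0.02857)² × 50 = 0.04082 W

Final answers:
1. V_1 = 8.571 V
2. I_R1 = 0.02857 A
3. P_R1 = 0.04082 W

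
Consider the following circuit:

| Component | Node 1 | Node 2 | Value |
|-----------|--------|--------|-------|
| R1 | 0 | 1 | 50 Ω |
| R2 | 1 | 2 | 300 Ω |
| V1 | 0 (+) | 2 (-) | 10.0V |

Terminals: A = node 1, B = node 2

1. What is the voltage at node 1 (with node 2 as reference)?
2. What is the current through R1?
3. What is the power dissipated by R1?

Nodal analysis, taking node 2 as the 0 V reference.
Source V1 fixes V_0 = 10 V.
KCL at each unknown node (sum of currents leaving = 0; resistances in Ω):
  Node 1: (V_1 - 10)/50 + (V_1 - 0)/300 = 0
Collecting terms: 0.02333 × V_1 = 0.2  =>  V_1 = 8.571 V
Part 1:
  Read off the nodal solution: V_1 = 8.571 V
Part 2:
  I_R1 = (V_0 - V_1)/R1 = (10 - 8.571)/50 = 0.02857 A
  Magnitude: I_R1 = 0.02857 A
Part 3:
  I_R1 = (V_0 - V_1)/R1 = (10 - 8.571)/50 = 0.02857 A
  P_R1 = I_R1² × R1 = (0.02857)² × 50 = 0.04082 W

Final answers:
1. V_1 = 8.571 V
2. I_R1 = 0.02857 A
3. P_R1 = 0.04082 W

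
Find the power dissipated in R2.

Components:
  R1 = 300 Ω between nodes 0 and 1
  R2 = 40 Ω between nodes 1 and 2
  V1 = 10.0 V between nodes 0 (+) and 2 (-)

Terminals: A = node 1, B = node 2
Nodal analysis, taking node 2 as the 0 V reference.
Source V1 fixes V_0 = 10 V.
KCL at each unknown node (sum of currents leaving = 0; resistances in Ω):
  Node 1: (V_1 - 10)/300 + (V_1 - 0)/40 = 0
Collecting terms: 0.02833 × V_1 = 0.03333  =>  V_1 = 1.176 V
I_R2 = (V_1 - V_2)/R2 = (1.176 - 0)/40 = 0.02941 A
P_R2 = I_R2² × R2 = (0.02941)² × 40 = 0.0346 W

Final answer: 0.0346 W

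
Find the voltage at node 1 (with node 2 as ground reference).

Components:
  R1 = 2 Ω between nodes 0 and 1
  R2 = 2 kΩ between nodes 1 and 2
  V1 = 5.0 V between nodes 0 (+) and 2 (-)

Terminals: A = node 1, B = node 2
Nodal analysis, taking node 2 as the 0 V reference.
Source V1 fixes V_0 = 5 V.
KCL at each unknown node (sum of currents leaving = 0; resistances in Ω):
  Node 1: (V_1 - 5)/2 + (V_1 - 0)/2000 = 0
Collecting terms: 0.5005 × V_1 = 2.5  =>  V_1 = 4.995 V
The requested potential is V_1 = 4.995 V.

Final answer: V_1 = 4.995 V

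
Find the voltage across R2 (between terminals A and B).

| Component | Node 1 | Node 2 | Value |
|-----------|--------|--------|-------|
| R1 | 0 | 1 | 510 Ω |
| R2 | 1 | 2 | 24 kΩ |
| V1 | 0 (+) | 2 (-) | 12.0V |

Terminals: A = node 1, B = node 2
R1 and R2 are in series across V1 (node 0 → node 1 → node 2), and the output A–B is taken across R2, so this is a voltage divider.
Series current: I = V1/(R1 + R2) = 12/(510 + 24000) = 12/24510 = 0.0004896 A
V_R2 = I × R2 = V1 × R2/(R1 + R2) = 12 × 24000/24510 = 11.75 V

Final answer: 11.75 V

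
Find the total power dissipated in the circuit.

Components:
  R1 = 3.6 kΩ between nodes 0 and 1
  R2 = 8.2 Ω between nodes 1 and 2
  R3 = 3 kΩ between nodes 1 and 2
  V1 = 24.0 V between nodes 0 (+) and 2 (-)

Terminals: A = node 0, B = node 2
Nodal analysis, taking node 2 as the 0 V reference.
Source V1 fixes V_0 = 24 V.
KCL at each unknown node (sum of currents leaving = 0; resistances in Ω):
  Node 1: (V_1 - 24)/3600 + (V_1 - 0)/8.2 + (V_1 - 0)/3000 = 0
Collecting terms: 0.1226 × V_1 = 0.006667  =>  V_1 = 0.05439 V
Power in each resistor, P = (ΔV)²/R:
  P_R1 = (24 - 0.05439)²/3600 = 0.1593 W
  P_R2 = (0.05439 - 0)²/8.2 = 0.0003608 W
  P_R3 = (0.05439 - 0)²/3000 = 0.0000009862 W
P_total = P_R1 + P_R2 + P_R3 = 0.1596 W

Final answer: 0.1596 W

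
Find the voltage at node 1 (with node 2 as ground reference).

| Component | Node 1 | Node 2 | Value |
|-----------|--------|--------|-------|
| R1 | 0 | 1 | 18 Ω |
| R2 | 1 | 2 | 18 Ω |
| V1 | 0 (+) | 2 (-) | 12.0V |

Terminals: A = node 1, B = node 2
Nodal analysis, taking node 2 as the 0 V reference.
Source V1 fixes V_0 = 12 V.
KCL at each unknown node (sum of currents leaving = 0; resistances in Ω):
  Node 1: (V_1 - 12)/18 + (V_1 - 0)/18 = 0
Collecting terms: 0.1111 × V_1 = 0.6667  =>  V_1 = 6 V
The requested potential is V_1 = 6 V.

Final answer: V_1 = 6 V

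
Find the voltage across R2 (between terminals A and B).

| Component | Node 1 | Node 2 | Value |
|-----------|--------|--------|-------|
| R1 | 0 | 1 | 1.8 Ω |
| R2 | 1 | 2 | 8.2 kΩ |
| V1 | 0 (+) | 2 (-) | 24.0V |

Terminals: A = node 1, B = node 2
R1 and R2 are in series across V1 (node 0 → node 1 → node 2), and the output A–B is taken across R2, so this is a voltage divider.
Series current: I = V1/(R1 + R2) = 24/(1.8 + 8200) = 24/8202 = 0.002926 A
V_R2 = I × R2 = V1 × R2/(R1 + R2) = 24 × 8200/8202 = 23.99 V

Final answer: 23.99 V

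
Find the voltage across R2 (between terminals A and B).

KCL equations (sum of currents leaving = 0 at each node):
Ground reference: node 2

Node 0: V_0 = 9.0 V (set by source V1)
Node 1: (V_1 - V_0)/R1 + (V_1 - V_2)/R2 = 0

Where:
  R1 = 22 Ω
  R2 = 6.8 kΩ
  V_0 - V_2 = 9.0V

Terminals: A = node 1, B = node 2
R1 and R2 are in series across V1 (node 0 → node 1 → node 2), and the output A–B is taken across R2, so this is a voltage divider.
Series current: I = V1/(R1 + R2) = 9/(22 + 6800) = 9/6822 = 0.001319 A
V_R2 = I × R2 = V1 × R2/(R1 + R2) = 9 × 6800/6822 = 8.971 V

Final answer: 8.971 V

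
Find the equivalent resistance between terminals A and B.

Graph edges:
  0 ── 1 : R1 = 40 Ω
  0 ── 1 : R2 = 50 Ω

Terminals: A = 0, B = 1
Reduce the network between node 0 (A) and node 1 (B) by series/parallel combination:
  Rp1 = R1 ‖ R2 (parallel, both between nodes 0 and 1) = 1/(1/40 + 1/50) = 22.22 Ω
R_eq = 22.22 Ω

Final answer: 22.22 Ω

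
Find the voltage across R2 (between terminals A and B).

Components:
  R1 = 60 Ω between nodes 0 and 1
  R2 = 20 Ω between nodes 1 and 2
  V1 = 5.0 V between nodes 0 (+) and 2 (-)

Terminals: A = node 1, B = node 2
R1 and R2 are in series across V1 (node 0 → node 1 → node 2), and the output A–B is taken across R2, so this is a voltage divider.
Series current: I = V1/(R1 + R2) = 5/(60 + 20) = 5/80 = 0.0625 A
V_R2 = I × R2 = V1 × R2/(R1 + R2) = 5 × 20/80 = 1.25 V

Final answer: 1.25 V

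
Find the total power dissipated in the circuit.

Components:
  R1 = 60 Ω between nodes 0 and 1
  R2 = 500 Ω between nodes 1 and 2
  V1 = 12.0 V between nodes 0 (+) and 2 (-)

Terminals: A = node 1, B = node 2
Nodal analysis, taking node 2 as the 0 V reference.
Source V1 fixes V_0 = 12 V.
KCL at each unknown node (sum of currents leaving = 0; resistances in Ω):
  Node 1: (V_1 - 12)/60 + (V_1 - 0)/500 = 0
Collecting terms: 0.01867 × V_1 = 0.2  =>  V_1 = 10.71 V
Power in each resistor, P = (ΔV)²/R:
  P_R1 = (12 - 10.71)²/60 = 0.02755 W
  P_R2 = (10.71 - 0)²/500 = 0.2296 W
P_total = P_R1 + P_R2 = 0.2571 W

Final answer: 0.2571 W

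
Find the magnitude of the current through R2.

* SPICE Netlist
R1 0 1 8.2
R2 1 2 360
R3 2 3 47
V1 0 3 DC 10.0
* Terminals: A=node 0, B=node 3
Nodal analysis, taking node 3 as the 0 V reference.
Source V1 fixes V_0 = 10 V.
KCL at each unknown node (sum of currents leaving = 0; resistances in Ω):
  Node 1: (V_1 - 10)/8.2 + (V_1 - V_2)/360 = 0
  Node 2: (V_2 - V_1)/360 + (V_2 - 0)/47 = 0
Collecting terms (coefficients in siemens):
  0.1247·V_1 - 0.002778·V_2 = 1.22
  0.02405·V_2 - 0.002778·V_1 = 0
Determinant D = (0.1247)(0.02405) - (-0.002778)(-0.002778) = 0.002993
V_1 = [(1.22)(0.02405) - (-0.002778)(0)]/D = 9.803 V
V_2 = [(0.1247)(0) - (1.22)(-0.002778)]/D = 1.132 V
I_R2 = (V_1 - V_2)/R2 = (9.803 - 1.132)/360 = 0.02408 A
|I_R2| = 0.02408 A

Final answer: |I_R2| = 0.02408 A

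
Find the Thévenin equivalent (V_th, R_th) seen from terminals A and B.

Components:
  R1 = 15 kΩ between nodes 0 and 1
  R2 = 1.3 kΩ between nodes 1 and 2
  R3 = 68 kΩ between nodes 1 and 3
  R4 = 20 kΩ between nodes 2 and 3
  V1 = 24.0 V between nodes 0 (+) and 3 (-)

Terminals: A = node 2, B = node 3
Step 1 — V_th is the open-circuit voltage V_A - V_B (nothing connected across the terminals).
Nodal analysis, taking node 3 as the 0 V reference.
Source V1 fixes V_0 = 24 V.
KCL at each unknown node (sum of currents leaving = 0; resistances in Ω):
  Node 1: (V_1 - 24)/15000 + (V_1 - V_2)/1300 + (V_1 - 0)/68000 = 0
  Node 2: (V_2 - V_1)/1300 + (V_2 - 0)/20000 = 0
Collecting terms (coefficients in siemens):
  0.0008506·V_1 - 0.0007692·V_2 = 0.0016
  0.0008192·V_2 - 0.0007692·V_1 = 0
Determinant D = (0.0008506)(0.0008192) - (-0.0007692)(-0.0007692) = 0.0000001051
V_1 = [(0.0016)(0.0008192) - (-0.0007692)(0)]/D = 12.47 V
V_2 = [(0.0008506)(0) - (0.0016)(-0.0007692)]/D = 11.71 V
V_th = V_2 - V_3 = 11.71 - 0 = 11.71 V
Step 2 — R_th: zero the source — replace V1 by a short circuit (node 3 merges into node 0) — and find the resistance seen between A (node 2) and B (node 0).
Reduce the network between node 2 (A) and node 0 (B) by series/parallel combination:
  Rp1 = R1 ‖ R3 (parallel, both between nodes 0 and 1) = 1/(1/15000 + 1/68000) = 12290 Ω
  Rs1 = R2 + Rp1 (series, joined only at node 1) = 1300 + 12290 = 13590 Ω
  Rp2 = R4 ‖ Rs1 (parallel, both between nodes 0 and 2) = 1/(1/20000 + 1/13590) = 8091 Ω
R_th = 8.091 kΩ

Final answer: V_th = 11.71 V, R_th = 8.091 kΩ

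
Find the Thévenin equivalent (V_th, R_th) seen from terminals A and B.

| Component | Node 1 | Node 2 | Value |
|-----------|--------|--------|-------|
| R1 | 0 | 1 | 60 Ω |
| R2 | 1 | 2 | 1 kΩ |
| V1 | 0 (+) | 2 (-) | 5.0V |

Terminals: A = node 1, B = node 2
Step 1 — V_th is the open-circuit voltage V_A - V_B (nothing connected across the terminals).
Nodal analysis, taking node 2 as the 0 V reference.
Source V1 fixes V_0 = 5 V.
KCL at each unknown node (sum of currents leaving = 0; resistances in Ω):
  Node 1: (V_1 - 5)/60 + (V_1 - 0)/1000 = 0
Collecting terms: 0.01767 × V_1 = 0.08333  =>  V_1 = 4.717 V
V_th = V_1 - V_2 = 4.717 - 0 = 4.717 V
Step 2 — R_th: zero the source — replace V1 by a short circuit (node 2 merges into node 0) — and find the resistance seen between A (node 1) and B (node 0).
Reduce the network between node 1 (A) and node 0 (B) by series/parallel combination:
  Rp1 = R1 ‖ R2 (parallel, both between nodes 0 and 1) = 1/(1/60 + 1/1000) = 56.6 Ω
R_th = 56.6 Ω

Final answer: V_th = 4.717 V, R_th = 56.6 Ω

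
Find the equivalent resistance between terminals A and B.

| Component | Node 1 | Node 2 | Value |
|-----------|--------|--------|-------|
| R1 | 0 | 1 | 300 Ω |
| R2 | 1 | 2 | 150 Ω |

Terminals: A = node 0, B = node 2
Reduce the network between node 0 (A) and node 2 (B) by series/parallel combination:
  Rs1 = R1 + R2 (series, joined only at node 1) = 300 + 150 = 450 Ω
R_eq = 450 Ω

Final answer: 450 Ω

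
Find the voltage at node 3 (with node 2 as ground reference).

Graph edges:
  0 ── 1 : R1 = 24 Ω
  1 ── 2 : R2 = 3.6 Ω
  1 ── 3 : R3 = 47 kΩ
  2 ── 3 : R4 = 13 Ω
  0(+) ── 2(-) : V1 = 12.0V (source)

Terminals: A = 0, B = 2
Nodal analysis, taking node 2 as the 0 V reference.
Source V1 fixes V_0 = 12 V.
KCL at each unknown node (sum of currents leaving = 0; resistances in Ω):
  Node 1: (V_1 - 12)/24 + (V_1 - 0)/3.6 + (V_1 - V_3)/47000 = 0
  Node 3: (V_3 - V_1)/47000 + (V_3 - 0)/13 = 0
Collecting terms (coefficients in siemens):
  0.3195·V_1 - 0.00002128·V_3 = 0.5
  0.07694·V_3 - 0.00002128·V_1 = 0
Determinant D = (0.3195)(0.07694) - (-0.00002128)(-0.00002128) = 0.02458
V_1 = [(0.5)(0.07694) - (-0.00002128)(0)]/D = 1.565 V
V_3 = [(0.3195)(0) - (0.5)(-0.00002128)]/D = 0.0004328 V
The requested potential is V_3 = 0.0004328 V.

Final answer: V_3 = 0.0004328 V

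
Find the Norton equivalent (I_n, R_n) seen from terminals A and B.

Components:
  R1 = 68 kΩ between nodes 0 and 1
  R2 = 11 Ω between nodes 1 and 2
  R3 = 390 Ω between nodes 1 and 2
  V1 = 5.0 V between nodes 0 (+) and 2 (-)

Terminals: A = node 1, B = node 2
Find the Thévenin equivalent first; then I_n = V_th/R_th and R_n = R_th.
Step 1 — V_th is the open-circuit voltage V_A - V_B (nothing connected across the terminals).
Nodal analysis, taking node 2 as the 0 V reference.
Source V1 fixes V_0 = 5 V.
KCL at each unknown node (sum of currents leaving = 0; resistances in Ω):
  Node 1: (V_1 - 5)/68000 + (V_1 - 0)/11 + (V_1 - 0)/390 = 0
Collecting terms: 0.09349 × V_1 = 0.00007353  =>  V_1 = 0.0007865 V
V_th = V_1 - V_2 = 0.0007865 - 0 = 0.0007865 V
Step 2 — R_th: zero the source — replace V1 by a short circuit (node 2 merges into node 0) — and find the resistance seen between A (node 1) and B (node 0).
Reduce the network between node 1 (A) and node 0 (B) by series/parallel combination:
  Rp1 = R1 ‖ R2 ‖ R3 (parallel, all between nodes 0 and 1) = 1/(1/68000 + 1/11 + 1/390) = 10.7 Ω
R_th = 10.7 Ω
I_n = V_th/R_th = 0.0007865/10.7 = 0.00007353 A, and R_n = R_th = 10.7 Ω

Final answer: I_n = 7.353e-05 A, R_n = 10.7 Ω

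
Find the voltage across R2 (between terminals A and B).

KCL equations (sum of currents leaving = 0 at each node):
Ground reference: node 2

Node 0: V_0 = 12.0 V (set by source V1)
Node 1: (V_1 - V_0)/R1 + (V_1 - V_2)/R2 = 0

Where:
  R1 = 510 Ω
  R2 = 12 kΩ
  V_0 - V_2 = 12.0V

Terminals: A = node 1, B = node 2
R1 and R2 are in series across V1 (node 0 → node 1 → node 2), and the output A–B is taken across R2, so this is a voltage divider.
Series current: I = V1/(R1 + R2) = 12/(510 + 12000) = 12/12510 = 0.0009592 A
V_R2 = I × R2 = V1 × R2/(R1 + R2) = 12 × 12000/12510 = 11.51 V

Final answer: 11.51 V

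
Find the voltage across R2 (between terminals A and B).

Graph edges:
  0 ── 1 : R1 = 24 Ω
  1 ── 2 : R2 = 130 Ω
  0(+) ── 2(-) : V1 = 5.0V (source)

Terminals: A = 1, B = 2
R1 and R2 are in series across V1 (node 0 → node 1 → node 2), and the output A–B is taken across R2, so this is a voltage divider.
Series current: I = V1/(R1 + R2) = 5/(24 + 130) = 5/154 = 0.03247 A
V_R2 = I × R2 = V1 × R2/(R1 + R2) = 5 × 130/154 = 4.221 V

Final answer: 4.221 V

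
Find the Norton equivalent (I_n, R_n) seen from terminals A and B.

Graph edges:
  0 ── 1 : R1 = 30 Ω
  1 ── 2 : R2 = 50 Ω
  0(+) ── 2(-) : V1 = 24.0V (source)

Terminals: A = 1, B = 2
Find the Thévenin equivalent first; then I_n = V_th/R_th and R_n = R_th.
Step 1 — V_th is the open-circuit voltage V_A - V_B (nothing connected across the terminals).
Nodal analysis, taking node 2 as the 0 V reference.
Source V1 fixes V_0 = 24 V.
KCL at each unknown node (sum of currents leaving = 0; resistances in Ω):
  Node 1: (V_1 - 24)/30 + (V_1 - 0)/50 = 0
Collecting terms: 0.05333 × V_1 = 0.8  =>  V_1 = 15 V
V_th = V_1 - V_2 = 15 - 0 = 15 V
Step 2 — R_th: zero the source — replace V1 by a short circuit (node 2 merges into node 0) — and find the resistance seen between A (node 1) and B (node 0).
Reduce the network between node 1 (A) and node 0 (B) by series/parallel combination:
  Rp1 = R1 ‖ R2 (parallel, both between nodes 0 and 1) = 1/(1/30 + 1/50) = 18.75 Ω
R_th = 18.75 Ω
I_n = V_th/R_th = 15/18.75 = 0.8 A, and R_n = R_th = 18.75 Ω

Final answer: I_n = 0.8 A, R_n = 18.75 Ω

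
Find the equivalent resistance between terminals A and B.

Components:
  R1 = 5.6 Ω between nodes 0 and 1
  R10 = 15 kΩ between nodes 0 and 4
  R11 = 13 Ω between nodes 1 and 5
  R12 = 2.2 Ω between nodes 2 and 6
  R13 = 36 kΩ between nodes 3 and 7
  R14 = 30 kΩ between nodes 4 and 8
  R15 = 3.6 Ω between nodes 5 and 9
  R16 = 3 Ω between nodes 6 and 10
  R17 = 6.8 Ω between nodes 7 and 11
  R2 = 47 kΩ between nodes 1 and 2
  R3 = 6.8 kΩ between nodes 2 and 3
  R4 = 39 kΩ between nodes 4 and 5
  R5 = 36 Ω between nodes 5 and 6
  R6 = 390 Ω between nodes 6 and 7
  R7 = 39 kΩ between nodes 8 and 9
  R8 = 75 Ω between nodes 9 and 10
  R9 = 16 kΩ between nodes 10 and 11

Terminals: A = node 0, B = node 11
The network is not a plain series/parallel combination. Inject a 1 A test current into terminal A (node 0) and return it from terminal B (node 11); then R_eq = V_A / (1 A).
Nodal analysis, taking node 11 as the 0 V reference.
Current source I_test pushes 1 A into node 0 and draws it out of node 11.
KCL at each unknown node (sum of currents leaving = 0; resistances in Ω):
  Node 0: (V_0 - V_1)/5.6 + (V_0 - V_4)/15000 - 1 = 0
  Node 1: (V_1 - V_0)/5.6 + (V_1 - V_2)/47000 + (V_1 - V_5)/13 = 0
  Node 2: (V_2 - V_1)/47000 + (V_2 - V_3)/6800 + (V_2 - V_6)/2.2 = 0
  Node 3: (V_3 - V_2)/6800 + (V_3 - V_7)/36000 = 0
  Node 4: (V_4 - V_0)/15000 + (V_4 - V_5)/39000 + (V_4 - V_8)/30000 = 0
  Node 5: (V_5 - V_1)/13 + (V_5 - V_4)/39000 + (V_5 - V_6)/36 + (V_5 - V_9)/3.6 = 0
  Node 6: (V_6 - V_2)/2.2 + (V_6 - V_5)/36 + (V_6 - V_7)/390 + (V_6 - V_10)/3 = 0
  Node 7: (V_7 - V_3)/36000 + (V_7 - V_6)/390 + (V_7 - 0)/6.8 = 0
  Node 8: (V_8 - V_4)/30000 + (V_8 - V_9)/39000 = 0
  Node 9: (V_9 - V_5)/3.6 + (V_9 - V_8)/39000 + (V_9 - V_10)/75 = 0
  Node 10: (V_10 - V_6)/3 + (V_10 - V_9)/75 + (V_10 - 0)/16000 = 0
Collecting terms (coefficients in siemens):
  0.1786·V_0 - 0.1786·V_1 - 0.00006667·V_4 = 1
  0.2555·V_1 - 0.1786·V_0 - 0.00002128·V_2 - 0.07692·V_5 = 0
  0.4547·V_2 - 0.00002128·V_1 - 0.0001471·V_3 - 0.4545·V_6 = 0
  0.0001748·V_3 - 0.0001471·V_2 - 0.00002778·V_7 = 0
  0.0001256·V_4 - 0.00006667·V_0 - 0.00002564·V_5 - 0.00003333·V_8 = 0
  0.3825·V_5 - 0.07692·V_1 - 0.00002564·V_4 - 0.02778·V_6 - 0.2778·V_9 = 0
  0.8182·V_6 - 0.4545·V_2 - 0.02778·V_5 - 0.002564·V_7 - 0.3333·V_10 = 0
  0.1497·V_7 - 0.00002778·V_3 - 0.002564·V_6 = 0
  0.00005897·V_8 - 0.00003333·V_4 - 0.00002564·V_9 = 0
  0.2911·V_9 - 0.2778·V_5 - 0.00002564·V_8 - 0.01333·V_10 = 0
  0.3467·V_10 - 0.3333·V_6 - 0.01333·V_9 = 0
Solving these 11 simultaneous equations (Gaussian elimination) gives:
  V_0 = 427.3 V, V_1 = 421.7 V, V_2 = 383.8 V, V_3 = 323.9 V
  V_4 = 420.2 V, V_5 = 408.8 V, V_6 = 383.8 V, V_7 = 6.637 V
  V_8 = 414.8 V, V_9 = 407.7 V, V_10 = 384.7 V
R_eq = V_0 / 1 A = 427.3 Ω

Final answer: 427.3 Ω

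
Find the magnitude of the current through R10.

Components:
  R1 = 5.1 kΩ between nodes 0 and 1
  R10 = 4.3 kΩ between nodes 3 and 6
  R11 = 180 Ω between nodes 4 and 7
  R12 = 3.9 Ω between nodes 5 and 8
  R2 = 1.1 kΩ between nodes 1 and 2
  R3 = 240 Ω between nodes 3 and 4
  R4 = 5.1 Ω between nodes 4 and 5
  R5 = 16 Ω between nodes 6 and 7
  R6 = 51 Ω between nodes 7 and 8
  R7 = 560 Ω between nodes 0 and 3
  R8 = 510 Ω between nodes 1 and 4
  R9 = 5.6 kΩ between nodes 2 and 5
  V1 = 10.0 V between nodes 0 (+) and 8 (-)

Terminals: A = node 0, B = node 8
Nodal analysis, taking node 8 as the 0 V reference.
Source V1 fixes V_0 = 10 V.
KCL at each unknown node (sum of currents leaving = 0; resistances in Ω):
  Node 1: (V_1 - 10)/5100 + (V_1 - V_2)/1100 + (V_1 - V_4)/510 = 0
  Node 2: (V_2 - V_1)/1100 + (V_2 - V_5)/5600 = 0
  Node 3: (V_3 - V_4)/240 + (V_3 - 10)/560 + (V_3 - V_6)/4300 = 0
  Node 4: (V_4 - V_3)/240 + (V_4 - V_5)/5.1 + (V_4 - V_1)/510 + (V_4 - V_7)/180 = 0
  Node 5: (V_5 - V_4)/5.1 + (V_5 - V_2)/5600 + (V_5 - 0)/3.9 = 0
  Node 6: (V_6 - V_7)/16 + (V_6 - V_3)/4300 = 0
  Node 7: (V_7 - V_6)/16 + (V_7 - 0)/51 + (V_7 - V_4)/180 = 0
Collecting terms (coefficients in siemens):
  0.003066·V_1 - 0.0009091·V_2 - 0.001961·V_4 = 0.001961
  0.001088·V_2 - 0.0009091·V_1 - 0.0001786·V_5 = 0
  0.006185·V_3 - 0.004167·V_4 - 0.0002326·V_6 = 0.01786
  0.2078·V_4 - 0.001961·V_1 - 0.004167·V_3 - 0.1961·V_5 - 0.005556·V_7 = 0
  0.4527·V_5 - 0.0001786·V_2 - 0.1961·V_4 = 0
  0.06273·V_6 - 0.0002326·V_3 - 0.0625·V_7 = 0
  0.08766·V_7 - 0.005556·V_4 - 0.0625·V_6 = 0
Solving these 7 simultaneous equations (Gaussian elimination) gives:
  V_1 = 0.9547 V, V_2 = 0.8065 V, V_3 = 2.97 V, V_4 = 0.1189 V
  V_5 = 0.05182 V, V_6 = 0.06392 V, V_7 = 0.0531 V
I_R10 = (V_3 - V_6)/R10 = (2.97 - 0.06392)/4300 = 0.0006758 A
|I_R10| = 0.0006758 A

Final answer: |I_R10| = 0.0006758 A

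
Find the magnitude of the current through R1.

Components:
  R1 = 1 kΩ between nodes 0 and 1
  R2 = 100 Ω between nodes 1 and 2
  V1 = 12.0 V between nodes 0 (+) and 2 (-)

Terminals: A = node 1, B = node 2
Nodal analysis, taking node 2 as the 0 V reference.
Source V1 fixes V_0 = 12 V.
KCL at each unknown node (sum of currents leaving = 0; resistances in Ω):
  Node 1: (V_1 - 12)/1000 + (V_1 - 0)/100 = 0
Collecting terms: 0.011 × V_1 = 0.012  =>  V_1 = 1.091 V
I_R1 = (V_0 - V_1)/R1 = (12 - 1.091)/1000 = 0.01091 A
|I_R1| = 0.01091 A

Final answer: |I_R1| = 0.01091 A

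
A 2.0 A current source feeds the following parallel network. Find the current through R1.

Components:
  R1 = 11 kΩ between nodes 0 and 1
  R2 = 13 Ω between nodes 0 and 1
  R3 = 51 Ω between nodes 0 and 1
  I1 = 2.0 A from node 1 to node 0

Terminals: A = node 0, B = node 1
All resistors sit directly between nodes 0 and 1, so they are in parallel and share one voltage V; the full source current 2 A splits among them.
1/R_par = 1/11000 + 1/13 + 1/51 = 0.09662 S  =>  R_par = 10.35 Ω
V = I × R_par = 2 × 10.35 = 20.7 V
I_R1 = V/R1 = 20.7/11000 = 0.001882 A

Final answer: 0.001882 A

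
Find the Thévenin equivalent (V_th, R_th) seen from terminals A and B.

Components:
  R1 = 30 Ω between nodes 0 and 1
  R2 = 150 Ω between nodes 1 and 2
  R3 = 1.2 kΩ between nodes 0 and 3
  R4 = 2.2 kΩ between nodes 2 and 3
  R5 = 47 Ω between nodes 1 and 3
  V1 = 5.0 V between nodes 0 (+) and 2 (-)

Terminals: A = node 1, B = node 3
Step 1 — V_th is the open-circuit voltage V_A - V_B (nothing connected across the terminals).
Nodal analysis, taking node 2 as the 0 V reference.
Source V1 fixes V_0 = 5 V.
KCL at each unknown node (sum of currents leaving = 0; resistances in Ω):
  Node 1: (V_1 - 5)/30 + (V_1 - 0)/150 + (V_1 - V_3)/47 = 0
  Node 3: (V_3 - 5)/1200 + (V_3 - 0)/2200 + (V_3 - V_1)/47 = 0
Collecting terms (coefficients in siemens):
  0.06128·V_1 - 0.02128·V_3 = 0.1667
  0.02256·V_3 - 0.02128·V_1 = 0.004167
Determinant D = (0.06128)(0.02256) - (-0.02128)(-0.02128) = 0.00093
V_1 = [(0.1667)(0.02256) - (-0.02128)(0.004167)]/D = 4.139 V
V_3 = [(0.06128)(0.004167) - (0.1667)(-0.02128)]/D = 4.088 V
V_th = V_1 - V_3 = 4.139 - 4.088 = 0.05159 V
Step 2 — R_th: zero the source — replace V1 by a short circuit (node 2 merges into node 0) — and find the resistance seen between A (node 1) and B (node 3).
Reduce the network between node 1 (A) and node 3 (B) by series/parallel combination:
  Rp1 = R1 ‖ R2 (parallel, both between nodes 0 and 1) = 1/(1/30 + 1/150) = 25 Ω
  Rp2 = R3 ‖ R4 (parallel, both between nodes 0 and 3) = 1/(1/1200 + 1/2200) = 776.5 Ω
  Rs1 = Rp1 + Rp2 (series, joined only at node 0) = 25 + 776.5 = 801.5 Ω
  Rp3 = R5 ‖ Rs1 (parallel, both between nodes 1 and 3) = 1/(1/47 + 1/801.5) = 44.4 Ω
R_th = 44.4 Ω

Final answer: V_th = 0.05159 V, R_th = 44.4 Ω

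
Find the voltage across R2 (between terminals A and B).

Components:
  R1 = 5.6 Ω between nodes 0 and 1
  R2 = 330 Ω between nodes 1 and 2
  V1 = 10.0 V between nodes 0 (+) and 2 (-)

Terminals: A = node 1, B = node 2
R1 and R2 are in series across V1 (node 0 → node 1 → node 2), and the output A–B is taken across R2, so this is a voltage divider.
Series current: I = V1/(R1 + R2) = 10/(5.6 + 330) = 10/335.6 = 0.0298 A
V_R2 = I × R2 = V1 × R2/(R1 + R2) = 10 × 330/335.6 = 9.833 V

Final answer: 9.833 V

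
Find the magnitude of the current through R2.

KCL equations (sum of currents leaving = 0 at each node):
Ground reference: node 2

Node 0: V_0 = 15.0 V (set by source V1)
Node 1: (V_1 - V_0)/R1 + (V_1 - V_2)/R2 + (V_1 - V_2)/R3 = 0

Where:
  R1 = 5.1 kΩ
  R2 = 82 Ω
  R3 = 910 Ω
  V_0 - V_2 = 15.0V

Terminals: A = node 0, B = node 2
Nodal analysis, taking node 2 as the 0 V reference.
Source V1 fixes V_0 = 15 V.
KCL at each unknown node (sum of currents leaving = 0; resistances in Ω):
  Node 1: (V_1 - 15)/5100 + (V_1 - 0)/82 + (V_1 - 0)/910 = 0
Collecting terms: 0.01349 × V_1 = 0.002941  =>  V_1 = 0.218 V
I_R2 = (V_1 - V_2)/R2 = (0.218 - 0)/82 = 0.002659 A
|I_R2| = 0.002659 A

Final answer: |I_R2| = 0.002659 A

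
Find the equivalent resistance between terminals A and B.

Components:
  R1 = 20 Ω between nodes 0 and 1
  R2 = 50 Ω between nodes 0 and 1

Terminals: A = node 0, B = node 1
Reduce the network between node 0 (A) and node 1 (B) by series/parallel combination:
  Rp1 = R1 ‖ R2 (parallel, both between nodes 0 and 1) = 1/(1/20 + 1/50) = 14.29 Ω
R_eq = 14.29 Ω

Final answer: 14.29 Ω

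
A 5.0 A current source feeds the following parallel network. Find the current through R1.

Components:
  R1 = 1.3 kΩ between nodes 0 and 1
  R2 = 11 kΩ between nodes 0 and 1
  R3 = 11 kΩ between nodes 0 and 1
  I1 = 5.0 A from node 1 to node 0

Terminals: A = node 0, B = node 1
All resistors sit directly between nodes 0 and 1, so they are in parallel and share one voltage V; the full source current 5 A splits among them.
1/R_par = 1/1300 + 1/11000 + 1/11000 = 0.000951 S  =>  R_par = 1051 Ω
V = I × R_par = 5 × 1051 = 5257 V
I_R1 = V/R1 = 5257/1300 = 4.044 A

Final answer: 4.044 A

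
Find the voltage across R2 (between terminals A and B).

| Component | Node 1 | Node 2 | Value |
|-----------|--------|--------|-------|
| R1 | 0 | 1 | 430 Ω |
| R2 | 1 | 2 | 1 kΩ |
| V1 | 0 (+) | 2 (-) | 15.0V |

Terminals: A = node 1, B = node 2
R1 and R2 are in series across V1 (node 0 → node 1 → node 2), and the output A–B is taken across R2, so this is a voltage divider.
Series current: I = V1/(R1 + R2) = 15/(430 + 1000) = 15/1430 = 0.01049 A
V_R2 = I × R2 = V1 × R2/(R1 + R2) = 15 × 1000/1430 = 10.49 V

Final answer: 10.49 V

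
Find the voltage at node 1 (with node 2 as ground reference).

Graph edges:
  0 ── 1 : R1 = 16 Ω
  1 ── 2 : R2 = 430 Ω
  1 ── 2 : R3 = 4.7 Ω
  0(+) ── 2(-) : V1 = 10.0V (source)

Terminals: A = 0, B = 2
Nodal analysis, taking node 2 as the 0 V reference.
Source V1 fixes V_0 = 10 V.
KCL at each unknown node (sum of currents leaving = 0; resistances in Ω):
  Node 1: (V_1 - 10)/16 + (V_1 - 0)/430 + (V_1 - 0)/4.7 = 0
Collecting terms: 0.2776 × V_1 = 0.625  =>  V_1 = 2.252 V
The requested potential is V_1 = 2.252 V.

Final answer: V_1 = 2.252 V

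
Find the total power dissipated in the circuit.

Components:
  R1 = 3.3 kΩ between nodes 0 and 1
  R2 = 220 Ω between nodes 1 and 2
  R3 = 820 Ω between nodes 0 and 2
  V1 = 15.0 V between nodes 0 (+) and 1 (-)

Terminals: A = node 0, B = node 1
Nodal analysis, taking node 1 as the 0 V reference.
Source V1 fixes V_0 = 15 V.
KCL at each unknown node (sum of currents leaving = 0; resistances in Ω):
  Node 2: (V_2 - 0)/220 + (V_2 - 15)/820 = 0
Collecting terms: 0.005765 × V_2 = 0.01829  =>  V_2 = 3.173 V
Power in each resistor, P = (ΔV)²/R:
  P_R1 = (15 - 0)²/3300 = 0.06818 W
  P_R2 = (0 - 3.173)²/220 = 0.04577 W
  P_R3 = (15 - 3.173)²/820 = 0.1706 W
P_total = P_R1 + P_R2 + P_R3 = 0.2845 W

Final answer: 0.2845 W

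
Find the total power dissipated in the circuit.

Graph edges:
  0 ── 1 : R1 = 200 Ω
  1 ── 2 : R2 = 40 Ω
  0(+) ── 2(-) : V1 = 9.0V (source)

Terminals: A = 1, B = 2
Nodal analysis, taking node 2 as the 0 V reference.
Source V1 fixes V_0 = 9 V.
KCL at each unknown node (sum of currents leaving = 0; resistances in Ω):
  Node 1: (V_1 - 9)/200 + (V_1 - 0)/40 = 0
Collecting terms: 0.03 × V_1 = 0.045  =>  V_1 = 1.5 V
Power in each resistor, P = (ΔV)²/R:
  P_R1 = (9 - 1.5)²/200 = 0.2812 W
  P_R2 = (1.5 - 0)²/40 = 0.05625 W
P_total = P_R1 + P_R2 = 0.3375 W

Final answer: 0.3375 W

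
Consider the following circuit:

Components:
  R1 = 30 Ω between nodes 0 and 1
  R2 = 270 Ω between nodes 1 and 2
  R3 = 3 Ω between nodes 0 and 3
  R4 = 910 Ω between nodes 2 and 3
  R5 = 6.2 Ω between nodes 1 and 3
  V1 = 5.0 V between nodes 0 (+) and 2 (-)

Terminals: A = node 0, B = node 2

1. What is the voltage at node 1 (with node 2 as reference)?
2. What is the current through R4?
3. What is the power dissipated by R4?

Nodal analysis, taking node 2 as the 0 V reference.
Source V1 fixes V_0 = 5 V.
KCL at each unknown node (sum of currents leaving = 0; resistances in Ω):
  Node 1: (V_1 - 5)/30 + (V_1 - 0)/270 + (V_1 - V_3)/6.2 = 0
  Node 3: (V_3 - 5)/3 + (V_3 - 0)/910 + (V_3 - V_1)/6.2 = 0
Collecting terms (coefficients in siemens):
  0.1983·V_1 - 0.1613·V_3 = 0.1667
  0.4957·V_3 - 0.1613·V_1 = 1.667
Determinant D = (0.1983)(0.4957) - (-0.1613)(-0.1613) = 0.0723
V_1 = [(0.1667)(0.4957) - (-0.1613)(1.667)]/D = 4.861 V
V_3 = [(0.1983)(1.667) - (0.1667)(-0.1613)]/D = 4.944 V
Part 1:
  Read off the nodal solution: V_1 = 4.861 V
Part 2:
  I_R4 = (V_2 - V_3)/R4 = (0 - 4.944)/910 = -0.005433 A
  Magnitude: I_R4 = 0.005433 A
Part 3:
  I_R4 = (V_2 - V_3)/R4 = (0 - 4.944)/910 = -0.005433 A
  P_R4 = I_R4² × R4 = (-0.005433)² × 910 = 0.02686 W

Final answers:
1. V_1 = 4.861 V
2. I_R4 = 0.005433 A
3. P_R4 = 0.02686 W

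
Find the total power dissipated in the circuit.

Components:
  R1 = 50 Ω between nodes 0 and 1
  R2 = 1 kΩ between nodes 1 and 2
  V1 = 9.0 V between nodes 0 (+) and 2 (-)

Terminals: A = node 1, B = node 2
Nodal analysis, taking node 2 as the 0 V reference.
Source V1 fixes V_0 = 9 V.
KCL at each unknown node (sum of currents leaving = 0; resistances in Ω):
  Node 1: (V_1 - 9)/50 + (V_1 - 0)/1000 = 0
Collecting terms: 0.021 × V_1 = 0.18  =>  V_1 = 8.571 V
Power in each resistor, P = (ΔV)²/R:
  P_R1 = (9 - 8.571)²/50 = 0.003673 W
  P_R2 = (8.571 - 0)²/1000 = 0.07347 W
P_total = P_R1 + P_R2 = 0.07714 W

Final answer: 0.07714 W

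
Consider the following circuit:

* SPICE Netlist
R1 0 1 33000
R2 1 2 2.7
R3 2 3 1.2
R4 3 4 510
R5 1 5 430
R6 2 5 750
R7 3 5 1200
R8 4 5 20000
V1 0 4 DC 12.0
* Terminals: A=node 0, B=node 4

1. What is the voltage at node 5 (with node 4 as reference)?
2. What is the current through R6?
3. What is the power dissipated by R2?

Nodal analysis, taking node 4 as the 0 V reference.
Source V1 fixes V_0 = 12 V.
KCL at each unknown node (sum of currents leaving = 0; resistances in Ω):
  Node 1: (V_1 - 12)/33000 + (V_1 - V_2)/2.7 + (V_1 - V_5)/430 = 0
  Node 2: (V_2 - V_1)/2.7 + (V_2 - V_3)/1.2 + (V_2 - V_5)/750 = 0
  Node 3: (V_3 - V_2)/1.2 + (V_3 - 0)/510 + (V_3 - V_5)/1200 = 0
  Node 5: (V_5 - V_1)/430 + (V_5 - V_2)/750 + (V_5 - V_3)/1200 + (V_5 - 0)/20000 = 0
Collecting terms (coefficients in siemens):
  0.3727·V_1 - 0.3704·V_2 - 0.002326·V_5 = 0.0003636
  1.205·V_2 - 0.3704·V_1 - 0.8333·V_3 - 0.001333·V_5 = 0
  0.8361·V_3 - 0.8333·V_2 - 0.0008333·V_5 = 0
  0.004542·V_5 - 0.002326·V_1 - 0.001333·V_2 - 0.0008333·V_3 = 0
Solving these 4 simultaneous equations (Gaussian elimination) gives:
  V_1 = 0.1795 V, V_2 = 0.1786 V, V_3 = 0.1782 V, V_5 = 0.177 V
Part 1:
  Read off the nodal solution: V_5 = 0.177 V
Part 2:
  I_R6 = (V_2 - V_5)/R6 = (0.1786 - 0.177)/750 = 0.000002074 A
  Magnitude: I_R6 = 0.000002074 A
Part 3:
  I_R2 = (V_1 - V_2)/R2 = (0.1795 - 0.1786)/2.7 = 0.0003524 A
  P_R2 = I_R2² × R2 = (0.0003524)² × 2.7 = 0.0000003352 W

Final answers:
1. V_5 = 0.177 V
2. I_R6 = 2.074e-06 A
3. P_R2 = 3.352e-07 W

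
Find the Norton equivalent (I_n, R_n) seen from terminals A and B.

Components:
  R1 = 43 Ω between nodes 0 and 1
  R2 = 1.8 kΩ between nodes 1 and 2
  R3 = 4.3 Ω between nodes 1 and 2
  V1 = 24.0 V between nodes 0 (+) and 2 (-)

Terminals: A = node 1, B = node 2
Find the Thévenin equivalent first; then I_n = V_th/R_th and R_n = R_th.
Step 1 — V_th is the open-circuit voltage V_A - V_B (nothing connected across the terminals).
Nodal analysis, taking node 2 as the 0 V reference.
Source V1 fixes V_0 = 24 V.
KCL at each unknown node (sum of currents leaving = 0; resistances in Ω):
  Node 1: (V_1 - 24)/43 + (V_1 - 0)/1800 + (V_1 - 0)/4.3 = 0
Collecting terms: 0.2564 × V_1 = 0.5581  =>  V_1 = 2.177 V
V_th = V_1 - V_2 = 2.177 - 0 = 2.177 V
Step 2 — R_th: zero the source — replace V1 by a short circuit (node 2 merges into node 0) — and find the resistance seen between A (node 1) and B (node 0).
Reduce the network between node 1 (A) and node 0 (B) by series/parallel combination:
  Rp1 = R1 ‖ R2 ‖ R3 (parallel, all between nodes 0 and 1) = 1/(1/43 + 1/1800 + 1/4.3) = 3.901 Ω
R_th = 3.901 Ω
I_n = V_th/R_th = 2.177/3.901 = 0.5581 A, and R_n = R_th = 3.901 Ω

Final answer: I_n = 0.5581 A, R_n = 3.901 Ω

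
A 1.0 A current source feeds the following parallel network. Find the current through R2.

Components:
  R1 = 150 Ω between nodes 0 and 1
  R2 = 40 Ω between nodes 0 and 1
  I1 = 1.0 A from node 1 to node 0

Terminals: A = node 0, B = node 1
All resistors sit directly between nodes 0 and 1, so they are in parallel and share one voltage V; the full source current 1 A splits among them.
1/R_par = 1/150 + 1/40 = 0.03167 S  =>  R_par = 31.58 Ω
V = I × R_par = 1 × 31.58 = 31.58 V
I_R2 = V/R2 = 31.58/40 = 0.7895 A

Final answer: 0.7895 A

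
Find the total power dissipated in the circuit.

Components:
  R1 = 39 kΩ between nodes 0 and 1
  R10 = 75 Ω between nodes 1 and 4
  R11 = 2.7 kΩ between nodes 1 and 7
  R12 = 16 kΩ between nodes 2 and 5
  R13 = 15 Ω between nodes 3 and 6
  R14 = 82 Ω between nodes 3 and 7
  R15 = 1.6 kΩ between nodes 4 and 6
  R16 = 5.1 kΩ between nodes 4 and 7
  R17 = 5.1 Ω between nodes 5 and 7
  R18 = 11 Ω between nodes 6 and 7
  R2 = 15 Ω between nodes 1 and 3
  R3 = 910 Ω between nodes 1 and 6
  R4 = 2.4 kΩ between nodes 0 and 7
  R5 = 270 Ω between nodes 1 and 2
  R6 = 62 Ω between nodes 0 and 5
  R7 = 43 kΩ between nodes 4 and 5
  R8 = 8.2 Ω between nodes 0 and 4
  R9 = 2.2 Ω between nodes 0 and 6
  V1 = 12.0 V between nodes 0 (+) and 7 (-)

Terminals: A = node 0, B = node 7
Nodal analysis, taking node 7 as the 0 V reference.
Source V1 fixes V_0 = 12 V.
KCL at each unknown node (sum of currents leaving = 0; resistances in Ω):
  Node 1: (V_1 - 12)/39000 + (V_1 - V_3)/15 + (V_1 - V_6)/910 + (V_1 - V_2)/270 + (V_1 - V_4)/75 + (V_1 - 0)/2700 = 0
  Node 2: (V_2 - V_1)/270 + (V_2 - V_5)/16000 = 0
  Node 3: (V_3 - V_1)/15 + (V_3 - V_6)/15 + (V_3 - 0)/82 = 0
  Node 4: (V_4 - V_5)/43000 + (V_4 - 12)/8.2 + (V_4 - V_1)/75 + (V_4 - V_6)/1600 + (V_4 - 0)/5100 = 0
  Node 5: (V_5 - 12)/62 + (V_5 - V_4)/43000 + (V_5 - V_2)/16000 + (V_5 - 0)/5.1 = 0
  Node 6: (V_6 - V_1)/910 + (V_6 - 12)/2.2 + (V_6 - V_3)/15 + (V_6 - V_4)/1600 + (V_6 - 0)/11 = 0
Collecting terms (coefficients in siemens):
  0.0852·V_1 - 0.003704·V_2 - 0.06667·V_3 - 0.01333·V_4 - 0.001099·V_6 = 0.0003077
  0.003766·V_2 - 0.003704·V_1 - 0.0000625·V_5 = 0
  0.1455·V_3 - 0.06667·V_1 - 0.06667·V_6 = 0
  0.1361·V_4 - 0.01333·V_1 - 0.00002326·V_5 - 0.000625·V_6 = 1.463
  0.2123·V_5 - 0.0000625·V_2 - 0.00002326·V_4 = 0.1935
  0.6138·V_6 - 0.001099·V_1 - 0.06667·V_3 - 0.000625·V_4 = 5.455
Solving these 6 simultaneous equations (Gaussian elimination) gives:
  V_1 = 9.179 V, V_2 = 9.042 V, V_3 = 8.723 V, V_4 = 11.69 V
  V_5 = 0.9156 V, V_6 = 9.862 V
Power in each resistor, P = (ΔV)²/R:
  P_R1 = (12 - 9.179)²/39000 = 0.000204 W
  P_R2 = (9.179 - 8.723)²/15 = 0.01391 W
  P_R3 = (9.179 - 9.862)²/910 = 0.0005112 W
  P_R4 = (12 - 0)²/2400 = 0.06 W
  P_R5 = (9.179 - 9.042)²/270 = 0.00006965 W
  P_R6 = (12 - 0.9156)²/62 = 1.982 W
  P_R7 = (11.69 - 0.9156)²/43000 = 0.002702 W
  P_R8 = (12 - 11.69)²/8.2 = 0.01136 W
  P_R9 = (12 - 9.862)²/2.2 = 2.079 W
  P_R10 = (9.179 - 11.69)²/75 = 0.08436 W
  P_R11 = (9.179 - 0)²/2700 = 0.03121 W
  P_R12 = (9.042 - 0.9156)²/16000 = 0.004128 W
  P_R13 = (8.723 - 9.862)²/15 = 0.08646 W
  P_R14 = (8.723 - 0)²/82 = 0.9279 W
  P_R15 = (11.69 - 9.862)²/1600 = 0.0021 W
  P_R16 = (11.69 - 0)²/5100 = 0.02682 W
  P_R17 = (0.9156 - 0)²/5.1 = 0.1644 W
  P_R18 = (9.862 - 0)²/11 = 8.841 W
P_total = P_R1 + P_R2 + P_R3 + P_R4 + P_R5 + P_R6 + P_R7 + P_R8 + P_R9 + P_R10 + P_R11 + P_R12 + P_R13 + P_R14 + P_R15 + P_R16 + P_R17 + P_R18 = 14.32 W

Final answer: 14.32 W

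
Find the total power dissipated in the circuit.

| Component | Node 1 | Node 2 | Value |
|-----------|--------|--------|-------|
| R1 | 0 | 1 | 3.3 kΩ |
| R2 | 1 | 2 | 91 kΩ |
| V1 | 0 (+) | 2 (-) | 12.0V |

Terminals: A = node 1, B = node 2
Nodal analysis, taking node 2 as the 0 V reference.
Source V1 fixes V_0 = 12 V.
KCL at each unknown node (sum of currents leaving = 0; resistances in Ω):
  Node 1: (V_1 - 12)/3300 + (V_1 - 0)/91000 = 0
Collecting terms: 0.000314 × V_1 = 0.003636  =>  V_1 = 11.58 V
Power in each resistor, P = (ΔV)²/R:
  P_R1 = (12 - 11.58)²/3300 = 0.00005344 W
  P_R2 = (11.58 - 0)²/91000 = 0.001474 W
P_total = P_R1 + P_R2 = 0.001527 W

Final answer: 0.001527 W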